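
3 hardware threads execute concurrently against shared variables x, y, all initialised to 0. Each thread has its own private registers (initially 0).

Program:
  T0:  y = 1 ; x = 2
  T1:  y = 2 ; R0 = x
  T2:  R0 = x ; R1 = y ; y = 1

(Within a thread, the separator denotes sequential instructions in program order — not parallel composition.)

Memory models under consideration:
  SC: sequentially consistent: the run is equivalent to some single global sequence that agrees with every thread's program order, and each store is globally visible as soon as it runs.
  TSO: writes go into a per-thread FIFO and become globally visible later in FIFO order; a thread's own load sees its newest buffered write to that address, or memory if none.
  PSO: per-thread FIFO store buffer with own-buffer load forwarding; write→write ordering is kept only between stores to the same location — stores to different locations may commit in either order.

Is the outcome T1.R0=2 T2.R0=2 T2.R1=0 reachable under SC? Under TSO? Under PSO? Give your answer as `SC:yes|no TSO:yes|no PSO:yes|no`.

outcome vector order: (T1.R0,T2.R0,T2.R1)
SC: 10 outcomes — {000, 001, 002, 021, 022, 200, 201, 202, 221, 222}
TSO: 10 outcomes — {000, 001, 002, 021, 022, 200, 201, 202, 221, 222}
PSO: 12 outcomes — {000, 001, 002, 020, 021, 022, 200, 201, 202, 220, 221, 222}
target 220 ∈ {PSO}

SC:no TSO:no PSO:yes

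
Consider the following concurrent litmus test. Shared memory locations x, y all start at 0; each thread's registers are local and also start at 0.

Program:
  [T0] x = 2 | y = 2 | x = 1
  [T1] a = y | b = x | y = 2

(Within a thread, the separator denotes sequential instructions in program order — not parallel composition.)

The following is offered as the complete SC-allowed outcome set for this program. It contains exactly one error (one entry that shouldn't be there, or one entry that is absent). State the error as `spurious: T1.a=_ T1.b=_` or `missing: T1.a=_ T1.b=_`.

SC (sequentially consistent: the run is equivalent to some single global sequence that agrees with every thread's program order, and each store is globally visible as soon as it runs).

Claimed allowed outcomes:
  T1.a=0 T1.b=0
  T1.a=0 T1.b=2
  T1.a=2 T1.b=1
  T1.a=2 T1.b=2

missing: T1.a=0 T1.b=1

outcome vector order: (T1.a,T1.b)
under SC → 00; 01; 02; 21; 22
SC∖claimed = {01}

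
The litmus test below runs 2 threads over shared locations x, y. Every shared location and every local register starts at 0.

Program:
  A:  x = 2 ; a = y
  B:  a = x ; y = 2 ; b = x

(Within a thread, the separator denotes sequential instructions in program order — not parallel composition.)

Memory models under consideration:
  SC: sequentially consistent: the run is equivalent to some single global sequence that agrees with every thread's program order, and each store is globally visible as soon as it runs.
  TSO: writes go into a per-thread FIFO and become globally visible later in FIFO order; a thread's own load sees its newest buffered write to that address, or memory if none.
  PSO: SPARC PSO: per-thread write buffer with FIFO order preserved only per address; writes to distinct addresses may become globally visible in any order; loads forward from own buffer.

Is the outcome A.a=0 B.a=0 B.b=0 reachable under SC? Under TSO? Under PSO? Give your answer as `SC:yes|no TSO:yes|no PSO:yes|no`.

outcome vector order: (A.a,B.a,B.b)
SC (5): 0/0/2, 0/2/2, 2/0/0, 2/0/2, 2/2/2
TSO (6): 0/0/0, 0/0/2, 0/2/2, 2/0/0, 2/0/2, 2/2/2
PSO (6): 0/0/0, 0/0/2, 0/2/2, 2/0/0, 2/0/2, 2/2/2
target 0/0/0 ∈ {TSO,PSO}

SC:no TSO:yes PSO:yes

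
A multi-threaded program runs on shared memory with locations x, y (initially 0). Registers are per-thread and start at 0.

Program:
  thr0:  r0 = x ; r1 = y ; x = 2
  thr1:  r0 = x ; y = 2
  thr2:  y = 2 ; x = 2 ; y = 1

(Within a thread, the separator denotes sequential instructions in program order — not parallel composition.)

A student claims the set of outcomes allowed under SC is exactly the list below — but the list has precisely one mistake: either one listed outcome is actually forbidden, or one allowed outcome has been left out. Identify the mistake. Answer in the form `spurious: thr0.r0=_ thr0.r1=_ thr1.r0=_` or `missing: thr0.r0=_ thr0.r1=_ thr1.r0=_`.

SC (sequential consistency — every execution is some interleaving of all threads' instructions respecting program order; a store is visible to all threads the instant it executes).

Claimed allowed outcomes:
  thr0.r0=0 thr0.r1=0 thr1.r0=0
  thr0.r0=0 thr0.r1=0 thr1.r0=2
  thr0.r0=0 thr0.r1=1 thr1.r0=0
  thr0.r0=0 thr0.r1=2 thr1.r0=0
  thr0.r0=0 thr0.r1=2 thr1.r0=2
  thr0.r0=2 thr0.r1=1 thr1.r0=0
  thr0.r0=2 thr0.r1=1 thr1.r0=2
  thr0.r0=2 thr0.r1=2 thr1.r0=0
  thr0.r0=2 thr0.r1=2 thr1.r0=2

outcome vector order: (thr0.r0,thr0.r1,thr1.r0)
SC: 10 outcomes — {(0,0,0); (0,0,2); (0,1,0); (0,1,2); (0,2,0); (0,2,2); (2,1,0); (2,1,2); (2,2,0); (2,2,2)}
SC∖claimed = {(0,1,2)}

missing: thr0.r0=0 thr0.r1=1 thr1.r0=2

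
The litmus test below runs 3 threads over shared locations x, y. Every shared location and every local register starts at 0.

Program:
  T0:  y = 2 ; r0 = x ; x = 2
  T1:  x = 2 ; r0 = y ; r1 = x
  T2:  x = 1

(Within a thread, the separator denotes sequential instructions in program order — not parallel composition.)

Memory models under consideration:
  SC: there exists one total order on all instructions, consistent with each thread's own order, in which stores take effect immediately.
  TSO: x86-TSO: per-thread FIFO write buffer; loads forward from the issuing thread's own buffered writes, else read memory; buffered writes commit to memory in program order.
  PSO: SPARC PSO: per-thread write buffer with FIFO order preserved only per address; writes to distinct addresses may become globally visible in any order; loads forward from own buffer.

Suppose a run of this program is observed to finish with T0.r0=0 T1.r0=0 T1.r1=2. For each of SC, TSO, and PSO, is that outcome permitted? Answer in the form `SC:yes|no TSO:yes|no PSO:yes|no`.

outcome vector order: (T0.r0,T1.r0,T1.r1)
SC: 10 outcomes — {0/2/1 0/2/2 1/0/1 1/0/2 1/2/1 1/2/2 2/0/1 2/0/2 2/2/1 2/2/2}
TSO: 12 outcomes — {0/0/1 0/0/2 0/2/1 0/2/2 1/0/1 1/0/2 1/2/1 1/2/2 2/0/1 2/0/2 2/2/1 2/2/2}
PSO: 12 outcomes — {0/0/1 0/0/2 0/2/1 0/2/2 1/0/1 1/0/2 1/2/1 1/2/2 2/0/1 2/0/2 2/2/1 2/2/2}
target 0/0/2 ∈ {TSO,PSO}

SC:no TSO:yes PSO:yes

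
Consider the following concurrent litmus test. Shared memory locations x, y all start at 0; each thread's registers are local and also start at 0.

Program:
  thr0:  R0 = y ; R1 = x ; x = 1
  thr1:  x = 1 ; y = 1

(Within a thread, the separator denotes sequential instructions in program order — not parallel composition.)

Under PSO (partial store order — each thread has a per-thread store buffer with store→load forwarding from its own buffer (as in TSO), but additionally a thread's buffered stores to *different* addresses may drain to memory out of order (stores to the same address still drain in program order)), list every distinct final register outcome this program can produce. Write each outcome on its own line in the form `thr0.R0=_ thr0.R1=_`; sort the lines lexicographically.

thr0.R0=0 thr0.R1=0
thr0.R0=0 thr0.R1=1
thr0.R0=1 thr0.R1=0
thr0.R0=1 thr0.R1=1

outcome vector order: (thr0.R0,thr0.R1)
|PSO outcomes| = 4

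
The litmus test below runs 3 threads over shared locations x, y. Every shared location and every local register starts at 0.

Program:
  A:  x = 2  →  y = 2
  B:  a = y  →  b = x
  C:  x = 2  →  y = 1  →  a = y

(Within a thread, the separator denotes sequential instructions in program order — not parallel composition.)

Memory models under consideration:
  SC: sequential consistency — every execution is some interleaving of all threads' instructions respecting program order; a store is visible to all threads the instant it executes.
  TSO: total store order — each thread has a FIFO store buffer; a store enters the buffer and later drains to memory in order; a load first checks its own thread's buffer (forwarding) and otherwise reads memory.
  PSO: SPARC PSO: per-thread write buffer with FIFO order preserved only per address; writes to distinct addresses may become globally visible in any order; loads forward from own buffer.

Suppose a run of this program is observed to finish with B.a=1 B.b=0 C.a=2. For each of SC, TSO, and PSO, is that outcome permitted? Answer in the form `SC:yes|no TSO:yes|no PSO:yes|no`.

SC:no TSO:no PSO:yes

outcome vector order: (B.a,B.b,C.a)
SC (8): (0,0,1) (0,0,2) (0,2,1) (0,2,2) (1,2,1) (1,2,2) (2,2,1) (2,2,2)
TSO (8): (0,0,1) (0,0,2) (0,2,1) (0,2,2) (1,2,1) (1,2,2) (2,2,1) (2,2,2)
PSO (12): (0,0,1) (0,0,2) (0,2,1) (0,2,2) (1,0,1) (1,0,2) (1,2,1) (1,2,2) (2,0,1) (2,0,2) (2,2,1) (2,2,2)
target (1,0,2) ∈ {PSO}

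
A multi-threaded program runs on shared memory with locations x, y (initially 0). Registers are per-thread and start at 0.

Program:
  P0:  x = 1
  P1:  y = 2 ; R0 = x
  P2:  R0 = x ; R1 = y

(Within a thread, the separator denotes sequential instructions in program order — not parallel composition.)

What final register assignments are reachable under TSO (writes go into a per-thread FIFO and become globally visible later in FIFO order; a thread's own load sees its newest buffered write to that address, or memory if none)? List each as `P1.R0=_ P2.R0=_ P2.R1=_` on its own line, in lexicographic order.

P1.R0=0 P2.R0=0 P2.R1=0
P1.R0=0 P2.R0=0 P2.R1=2
P1.R0=0 P2.R0=1 P2.R1=0
P1.R0=0 P2.R0=1 P2.R1=2
P1.R0=1 P2.R0=0 P2.R1=0
P1.R0=1 P2.R0=0 P2.R1=2
P1.R0=1 P2.R0=1 P2.R1=0
P1.R0=1 P2.R0=1 P2.R1=2

outcome vector order: (P1.R0,P2.R0,P2.R1)
|TSO outcomes| = 8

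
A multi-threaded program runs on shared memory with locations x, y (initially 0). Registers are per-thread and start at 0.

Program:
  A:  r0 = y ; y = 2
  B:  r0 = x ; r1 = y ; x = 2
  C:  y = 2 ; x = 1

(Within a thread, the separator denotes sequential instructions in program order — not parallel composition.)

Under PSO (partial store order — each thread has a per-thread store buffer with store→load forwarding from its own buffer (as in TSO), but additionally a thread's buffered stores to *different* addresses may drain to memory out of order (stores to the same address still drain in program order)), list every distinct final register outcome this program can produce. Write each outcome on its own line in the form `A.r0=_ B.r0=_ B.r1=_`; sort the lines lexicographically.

outcome vector order: (A.r0,B.r0,B.r1)
|PSO outcomes| = 8

A.r0=0 B.r0=0 B.r1=0
A.r0=0 B.r0=0 B.r1=2
A.r0=0 B.r0=1 B.r1=0
A.r0=0 B.r0=1 B.r1=2
A.r0=2 B.r0=0 B.r1=0
A.r0=2 B.r0=0 B.r1=2
A.r0=2 B.r0=1 B.r1=0
A.r0=2 B.r0=1 B.r1=2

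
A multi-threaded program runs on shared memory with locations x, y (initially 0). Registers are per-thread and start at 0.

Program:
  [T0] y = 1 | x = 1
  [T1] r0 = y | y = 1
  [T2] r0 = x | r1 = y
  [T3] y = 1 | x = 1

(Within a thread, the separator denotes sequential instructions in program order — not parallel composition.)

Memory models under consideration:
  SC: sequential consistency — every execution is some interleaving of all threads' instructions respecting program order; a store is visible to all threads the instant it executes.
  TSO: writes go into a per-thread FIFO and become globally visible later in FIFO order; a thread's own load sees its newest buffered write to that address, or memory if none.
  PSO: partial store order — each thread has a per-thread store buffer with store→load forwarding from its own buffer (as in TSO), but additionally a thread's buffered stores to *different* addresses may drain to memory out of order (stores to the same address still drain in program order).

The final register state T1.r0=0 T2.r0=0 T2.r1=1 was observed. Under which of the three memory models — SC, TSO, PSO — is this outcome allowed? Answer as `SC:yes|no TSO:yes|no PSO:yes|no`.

SC:yes TSO:yes PSO:yes

outcome vector order: (T1.r0,T2.r0,T2.r1)
SC (6): 0/0/0 0/0/1 0/1/1 1/0/0 1/0/1 1/1/1
TSO (6): 0/0/0 0/0/1 0/1/1 1/0/0 1/0/1 1/1/1
PSO (8): 0/0/0 0/0/1 0/1/0 0/1/1 1/0/0 1/0/1 1/1/0 1/1/1
target 0/0/1 ∈ {SC,TSO,PSO}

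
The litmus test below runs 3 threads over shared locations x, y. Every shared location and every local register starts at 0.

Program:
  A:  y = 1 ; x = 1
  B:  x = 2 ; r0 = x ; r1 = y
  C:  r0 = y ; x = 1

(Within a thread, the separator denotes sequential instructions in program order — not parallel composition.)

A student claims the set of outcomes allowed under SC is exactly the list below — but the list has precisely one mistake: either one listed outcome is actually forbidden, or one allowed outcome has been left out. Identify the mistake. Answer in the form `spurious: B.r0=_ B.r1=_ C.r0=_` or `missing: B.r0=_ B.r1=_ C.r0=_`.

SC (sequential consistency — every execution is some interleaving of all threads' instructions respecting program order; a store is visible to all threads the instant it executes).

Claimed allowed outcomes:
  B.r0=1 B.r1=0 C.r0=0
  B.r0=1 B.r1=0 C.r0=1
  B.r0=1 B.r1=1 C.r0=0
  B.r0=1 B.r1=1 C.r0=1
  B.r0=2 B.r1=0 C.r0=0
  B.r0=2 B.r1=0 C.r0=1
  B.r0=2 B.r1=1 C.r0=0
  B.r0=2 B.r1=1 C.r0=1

outcome vector order: (B.r0,B.r1,C.r0)
SC (7): 1/0/0 1/1/0 1/1/1 2/0/0 2/0/1 2/1/0 2/1/1
claimed∖SC = {1/0/1}

spurious: B.r0=1 B.r1=0 C.r0=1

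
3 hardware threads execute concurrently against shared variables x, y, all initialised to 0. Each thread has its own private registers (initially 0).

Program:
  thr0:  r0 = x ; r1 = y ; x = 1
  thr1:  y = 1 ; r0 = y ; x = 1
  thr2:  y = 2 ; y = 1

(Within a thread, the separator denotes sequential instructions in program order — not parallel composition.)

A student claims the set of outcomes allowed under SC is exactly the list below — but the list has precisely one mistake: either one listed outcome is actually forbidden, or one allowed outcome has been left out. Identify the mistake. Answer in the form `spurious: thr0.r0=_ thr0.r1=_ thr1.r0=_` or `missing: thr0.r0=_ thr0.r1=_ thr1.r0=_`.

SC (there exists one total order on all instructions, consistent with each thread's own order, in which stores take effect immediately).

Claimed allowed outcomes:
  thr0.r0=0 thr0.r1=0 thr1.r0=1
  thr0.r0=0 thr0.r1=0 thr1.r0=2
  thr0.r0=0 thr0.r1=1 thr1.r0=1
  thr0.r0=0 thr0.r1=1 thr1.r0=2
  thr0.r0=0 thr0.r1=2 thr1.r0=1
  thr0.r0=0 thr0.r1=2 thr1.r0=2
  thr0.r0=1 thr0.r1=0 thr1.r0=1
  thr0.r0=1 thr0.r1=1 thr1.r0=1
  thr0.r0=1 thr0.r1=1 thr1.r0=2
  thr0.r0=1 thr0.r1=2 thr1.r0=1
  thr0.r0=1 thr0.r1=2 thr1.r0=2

spurious: thr0.r0=1 thr0.r1=0 thr1.r0=1

outcome vector order: (thr0.r0,thr0.r1,thr1.r0)
SC (10): (0,0,1); (0,0,2); (0,1,1); (0,1,2); (0,2,1); (0,2,2); (1,1,1); (1,1,2); (1,2,1); (1,2,2)
claimed∖SC = {(1,0,1)}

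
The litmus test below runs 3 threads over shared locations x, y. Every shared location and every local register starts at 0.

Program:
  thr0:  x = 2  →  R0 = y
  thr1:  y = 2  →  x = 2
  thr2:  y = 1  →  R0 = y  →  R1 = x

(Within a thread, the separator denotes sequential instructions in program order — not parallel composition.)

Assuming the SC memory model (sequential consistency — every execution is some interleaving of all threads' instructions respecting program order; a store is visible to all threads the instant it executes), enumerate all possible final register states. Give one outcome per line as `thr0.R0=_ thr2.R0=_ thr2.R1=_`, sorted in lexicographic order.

outcome vector order: (thr0.R0,thr2.R0,thr2.R1)
|SC outcomes| = 9

thr0.R0=0 thr2.R0=1 thr2.R1=2
thr0.R0=0 thr2.R0=2 thr2.R1=2
thr0.R0=1 thr2.R0=1 thr2.R1=0
thr0.R0=1 thr2.R0=1 thr2.R1=2
thr0.R0=1 thr2.R0=2 thr2.R1=2
thr0.R0=2 thr2.R0=1 thr2.R1=0
thr0.R0=2 thr2.R0=1 thr2.R1=2
thr0.R0=2 thr2.R0=2 thr2.R1=0
thr0.R0=2 thr2.R0=2 thr2.R1=2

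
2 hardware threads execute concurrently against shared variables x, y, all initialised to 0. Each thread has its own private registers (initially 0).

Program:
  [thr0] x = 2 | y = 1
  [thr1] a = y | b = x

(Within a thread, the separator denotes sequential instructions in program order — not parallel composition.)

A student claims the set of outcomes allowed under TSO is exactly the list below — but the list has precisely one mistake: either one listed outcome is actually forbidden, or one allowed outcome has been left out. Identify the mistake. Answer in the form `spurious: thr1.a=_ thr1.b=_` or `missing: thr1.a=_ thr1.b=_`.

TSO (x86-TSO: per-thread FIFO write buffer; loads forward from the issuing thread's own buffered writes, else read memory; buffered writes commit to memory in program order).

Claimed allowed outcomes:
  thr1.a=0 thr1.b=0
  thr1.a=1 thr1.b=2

outcome vector order: (thr1.a,thr1.b)
TSO: 3 outcomes — {00; 02; 12}
TSO∖claimed = {02}

missing: thr1.a=0 thr1.b=2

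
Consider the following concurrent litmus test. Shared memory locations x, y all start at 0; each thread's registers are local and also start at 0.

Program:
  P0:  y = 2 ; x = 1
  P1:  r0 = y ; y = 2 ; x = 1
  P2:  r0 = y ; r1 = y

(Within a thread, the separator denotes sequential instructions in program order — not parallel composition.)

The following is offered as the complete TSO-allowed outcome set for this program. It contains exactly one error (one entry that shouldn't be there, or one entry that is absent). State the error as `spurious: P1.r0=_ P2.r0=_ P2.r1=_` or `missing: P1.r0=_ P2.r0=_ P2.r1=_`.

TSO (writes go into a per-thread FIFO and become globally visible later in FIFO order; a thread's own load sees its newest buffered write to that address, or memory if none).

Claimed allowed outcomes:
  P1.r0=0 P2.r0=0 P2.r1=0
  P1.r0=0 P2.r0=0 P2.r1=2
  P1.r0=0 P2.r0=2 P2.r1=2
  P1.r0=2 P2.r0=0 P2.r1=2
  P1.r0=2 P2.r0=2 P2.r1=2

missing: P1.r0=2 P2.r0=0 P2.r1=0

outcome vector order: (P1.r0,P2.r0,P2.r1)
TSO: 6 outcomes — {0/0/0 0/0/2 0/2/2 2/0/0 2/0/2 2/2/2}
TSO∖claimed = {2/0/0}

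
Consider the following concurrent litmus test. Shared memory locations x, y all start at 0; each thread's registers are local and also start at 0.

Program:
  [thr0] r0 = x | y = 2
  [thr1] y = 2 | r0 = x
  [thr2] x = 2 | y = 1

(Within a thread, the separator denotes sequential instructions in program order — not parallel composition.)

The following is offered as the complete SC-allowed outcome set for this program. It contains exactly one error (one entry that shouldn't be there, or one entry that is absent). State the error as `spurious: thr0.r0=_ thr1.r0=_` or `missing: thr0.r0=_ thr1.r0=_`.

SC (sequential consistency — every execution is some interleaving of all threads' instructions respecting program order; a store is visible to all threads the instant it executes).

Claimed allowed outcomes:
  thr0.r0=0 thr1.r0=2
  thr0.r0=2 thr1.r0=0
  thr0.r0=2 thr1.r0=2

missing: thr0.r0=0 thr1.r0=0

outcome vector order: (thr0.r0,thr1.r0)
under SC → 00; 02; 20; 22
SC∖claimed = {00}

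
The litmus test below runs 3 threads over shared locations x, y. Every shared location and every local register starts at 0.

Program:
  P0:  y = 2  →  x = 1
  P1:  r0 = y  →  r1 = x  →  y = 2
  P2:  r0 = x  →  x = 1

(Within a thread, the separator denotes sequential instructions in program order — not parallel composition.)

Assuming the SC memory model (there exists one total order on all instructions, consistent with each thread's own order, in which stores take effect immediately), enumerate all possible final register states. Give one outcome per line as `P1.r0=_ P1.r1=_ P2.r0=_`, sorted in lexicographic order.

P1.r0=0 P1.r1=0 P2.r0=0
P1.r0=0 P1.r1=0 P2.r0=1
P1.r0=0 P1.r1=1 P2.r0=0
P1.r0=0 P1.r1=1 P2.r0=1
P1.r0=2 P1.r1=0 P2.r0=0
P1.r0=2 P1.r1=0 P2.r0=1
P1.r0=2 P1.r1=1 P2.r0=0
P1.r0=2 P1.r1=1 P2.r0=1

outcome vector order: (P1.r0,P1.r1,P2.r0)
|SC outcomes| = 8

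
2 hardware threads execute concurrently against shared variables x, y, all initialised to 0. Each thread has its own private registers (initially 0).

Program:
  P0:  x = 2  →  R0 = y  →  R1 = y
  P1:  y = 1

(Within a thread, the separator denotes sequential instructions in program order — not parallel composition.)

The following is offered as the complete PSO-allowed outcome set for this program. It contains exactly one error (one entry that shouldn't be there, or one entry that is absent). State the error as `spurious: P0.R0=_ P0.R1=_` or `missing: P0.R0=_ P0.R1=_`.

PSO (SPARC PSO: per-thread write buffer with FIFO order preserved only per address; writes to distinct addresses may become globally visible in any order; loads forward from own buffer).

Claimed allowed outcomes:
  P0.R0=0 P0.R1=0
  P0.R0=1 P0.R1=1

outcome vector order: (P0.R0,P0.R1)
[PSO] allowed = {0/0 0/1 1/1}
PSO∖claimed = {0/1}

missing: P0.R0=0 P0.R1=1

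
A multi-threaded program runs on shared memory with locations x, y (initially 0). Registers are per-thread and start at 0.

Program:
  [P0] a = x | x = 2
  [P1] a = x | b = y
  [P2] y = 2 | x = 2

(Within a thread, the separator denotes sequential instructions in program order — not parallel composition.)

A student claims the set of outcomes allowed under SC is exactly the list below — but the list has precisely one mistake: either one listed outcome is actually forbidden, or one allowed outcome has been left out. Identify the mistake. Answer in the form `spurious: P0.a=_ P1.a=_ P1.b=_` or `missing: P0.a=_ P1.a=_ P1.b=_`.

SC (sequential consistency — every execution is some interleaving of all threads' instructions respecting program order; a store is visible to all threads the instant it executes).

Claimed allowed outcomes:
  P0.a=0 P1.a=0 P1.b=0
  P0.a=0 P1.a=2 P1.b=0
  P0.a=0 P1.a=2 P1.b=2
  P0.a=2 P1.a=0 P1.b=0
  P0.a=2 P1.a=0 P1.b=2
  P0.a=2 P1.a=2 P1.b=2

outcome vector order: (P0.a,P1.a,P1.b)
under SC → <0 0 0> <0 0 2> <0 2 0> <0 2 2> <2 0 0> <2 0 2> <2 2 2>
SC∖claimed = {<0 0 2>}

missing: P0.a=0 P1.a=0 P1.b=2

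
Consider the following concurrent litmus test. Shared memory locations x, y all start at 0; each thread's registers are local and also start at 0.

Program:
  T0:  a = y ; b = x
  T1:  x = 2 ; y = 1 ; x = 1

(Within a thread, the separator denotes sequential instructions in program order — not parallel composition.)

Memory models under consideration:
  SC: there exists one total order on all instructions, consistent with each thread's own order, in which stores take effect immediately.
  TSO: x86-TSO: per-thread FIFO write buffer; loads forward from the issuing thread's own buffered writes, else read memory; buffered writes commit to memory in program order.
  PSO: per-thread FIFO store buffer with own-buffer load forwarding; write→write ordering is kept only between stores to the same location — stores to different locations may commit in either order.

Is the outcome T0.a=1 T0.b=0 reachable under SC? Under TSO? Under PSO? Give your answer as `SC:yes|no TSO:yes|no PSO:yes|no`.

outcome vector order: (T0.a,T0.b)
SC: 5 outcomes — {0/0 0/1 0/2 1/1 1/2}
TSO: 5 outcomes — {0/0 0/1 0/2 1/1 1/2}
PSO: 6 outcomes — {0/0 0/1 0/2 1/0 1/1 1/2}
target 1/0 ∈ {PSO}

SC:no TSO:no PSO:yes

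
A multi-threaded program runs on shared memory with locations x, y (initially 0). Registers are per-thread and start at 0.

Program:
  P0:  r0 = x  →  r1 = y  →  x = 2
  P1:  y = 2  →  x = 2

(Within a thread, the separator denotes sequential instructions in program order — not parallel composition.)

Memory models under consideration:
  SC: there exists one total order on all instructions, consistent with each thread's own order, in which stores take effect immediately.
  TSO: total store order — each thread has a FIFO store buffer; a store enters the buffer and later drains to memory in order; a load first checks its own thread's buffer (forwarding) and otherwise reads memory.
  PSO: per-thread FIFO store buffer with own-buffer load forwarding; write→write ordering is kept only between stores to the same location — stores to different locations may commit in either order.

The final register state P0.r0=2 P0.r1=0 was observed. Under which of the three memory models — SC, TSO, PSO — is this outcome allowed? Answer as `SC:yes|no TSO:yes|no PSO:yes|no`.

outcome vector order: (P0.r0,P0.r1)
under SC → <0 0>, <0 2>, <2 2>
under TSO → <0 0>, <0 2>, <2 2>
under PSO → <0 0>, <0 2>, <2 0>, <2 2>
target <2 0> ∈ {PSO}

SC:no TSO:no PSO:yes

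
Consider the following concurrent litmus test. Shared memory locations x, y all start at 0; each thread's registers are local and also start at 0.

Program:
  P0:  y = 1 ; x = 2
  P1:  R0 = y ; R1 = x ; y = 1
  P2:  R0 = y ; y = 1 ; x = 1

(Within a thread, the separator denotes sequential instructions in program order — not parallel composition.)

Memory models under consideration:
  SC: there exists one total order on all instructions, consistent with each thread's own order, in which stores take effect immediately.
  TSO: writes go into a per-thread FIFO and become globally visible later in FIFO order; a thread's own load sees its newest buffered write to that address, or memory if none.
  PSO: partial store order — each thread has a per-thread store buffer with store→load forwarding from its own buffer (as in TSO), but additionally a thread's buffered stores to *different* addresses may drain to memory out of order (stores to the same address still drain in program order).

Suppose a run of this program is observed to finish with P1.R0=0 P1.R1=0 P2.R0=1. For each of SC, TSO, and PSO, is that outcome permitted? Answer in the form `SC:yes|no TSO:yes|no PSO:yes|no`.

SC:yes TSO:yes PSO:yes

outcome vector order: (P1.R0,P1.R1,P2.R0)
[SC] allowed = {000 001 010 011 020 021 100 101 110 111 120 121}
[TSO] allowed = {000 001 010 011 020 021 100 101 110 111 120 121}
[PSO] allowed = {000 001 010 011 020 021 100 101 110 111 120 121}
target 001 ∈ {SC,TSO,PSO}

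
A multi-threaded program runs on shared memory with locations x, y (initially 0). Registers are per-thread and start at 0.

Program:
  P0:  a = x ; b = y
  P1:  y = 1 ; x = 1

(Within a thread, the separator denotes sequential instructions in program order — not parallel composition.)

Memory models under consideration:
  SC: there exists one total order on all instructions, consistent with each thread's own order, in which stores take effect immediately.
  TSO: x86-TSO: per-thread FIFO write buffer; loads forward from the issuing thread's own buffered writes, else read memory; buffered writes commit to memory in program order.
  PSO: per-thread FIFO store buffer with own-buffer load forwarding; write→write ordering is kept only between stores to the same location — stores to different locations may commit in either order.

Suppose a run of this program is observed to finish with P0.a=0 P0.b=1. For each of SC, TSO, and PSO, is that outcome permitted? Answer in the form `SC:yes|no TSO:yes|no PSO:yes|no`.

SC:yes TSO:yes PSO:yes

outcome vector order: (P0.a,P0.b)
under SC → 00; 01; 11
under TSO → 00; 01; 11
under PSO → 00; 01; 10; 11
target 01 ∈ {SC,TSO,PSO}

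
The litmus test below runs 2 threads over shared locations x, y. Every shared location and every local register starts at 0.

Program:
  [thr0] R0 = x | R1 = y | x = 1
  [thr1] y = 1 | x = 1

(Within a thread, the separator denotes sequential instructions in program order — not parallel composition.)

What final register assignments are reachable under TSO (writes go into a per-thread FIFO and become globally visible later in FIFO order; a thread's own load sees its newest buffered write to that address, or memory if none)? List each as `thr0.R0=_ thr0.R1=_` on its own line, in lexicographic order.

outcome vector order: (thr0.R0,thr0.R1)
|TSO outcomes| = 3

thr0.R0=0 thr0.R1=0
thr0.R0=0 thr0.R1=1
thr0.R0=1 thr0.R1=1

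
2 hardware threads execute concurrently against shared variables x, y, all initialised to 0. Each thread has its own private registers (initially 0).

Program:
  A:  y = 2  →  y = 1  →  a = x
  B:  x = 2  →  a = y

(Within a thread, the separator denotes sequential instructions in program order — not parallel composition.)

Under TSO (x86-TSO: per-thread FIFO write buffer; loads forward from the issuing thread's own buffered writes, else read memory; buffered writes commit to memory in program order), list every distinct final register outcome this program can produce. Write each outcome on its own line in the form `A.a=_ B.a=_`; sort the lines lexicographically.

outcome vector order: (A.a,B.a)
|TSO outcomes| = 6

A.a=0 B.a=0
A.a=0 B.a=1
A.a=0 B.a=2
A.a=2 B.a=0
A.a=2 B.a=1
A.a=2 B.a=2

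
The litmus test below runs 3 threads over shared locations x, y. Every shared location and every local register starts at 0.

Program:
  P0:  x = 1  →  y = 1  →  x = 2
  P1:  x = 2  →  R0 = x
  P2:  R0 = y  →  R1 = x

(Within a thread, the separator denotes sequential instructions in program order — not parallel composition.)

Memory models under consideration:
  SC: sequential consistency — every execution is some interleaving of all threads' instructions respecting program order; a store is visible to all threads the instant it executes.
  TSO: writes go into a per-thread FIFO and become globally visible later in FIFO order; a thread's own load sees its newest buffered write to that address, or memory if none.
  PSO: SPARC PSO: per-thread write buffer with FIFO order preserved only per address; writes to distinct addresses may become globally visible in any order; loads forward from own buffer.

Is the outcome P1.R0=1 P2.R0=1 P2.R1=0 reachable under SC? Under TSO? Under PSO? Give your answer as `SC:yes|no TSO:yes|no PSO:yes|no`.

SC:no TSO:no PSO:yes

outcome vector order: (P1.R0,P2.R0,P2.R1)
SC: 10 outcomes — {100; 101; 102; 111; 112; 200; 201; 202; 211; 212}
TSO: 10 outcomes — {100; 101; 102; 111; 112; 200; 201; 202; 211; 212}
PSO: 12 outcomes — {100; 101; 102; 110; 111; 112; 200; 201; 202; 210; 211; 212}
target 110 ∈ {PSO}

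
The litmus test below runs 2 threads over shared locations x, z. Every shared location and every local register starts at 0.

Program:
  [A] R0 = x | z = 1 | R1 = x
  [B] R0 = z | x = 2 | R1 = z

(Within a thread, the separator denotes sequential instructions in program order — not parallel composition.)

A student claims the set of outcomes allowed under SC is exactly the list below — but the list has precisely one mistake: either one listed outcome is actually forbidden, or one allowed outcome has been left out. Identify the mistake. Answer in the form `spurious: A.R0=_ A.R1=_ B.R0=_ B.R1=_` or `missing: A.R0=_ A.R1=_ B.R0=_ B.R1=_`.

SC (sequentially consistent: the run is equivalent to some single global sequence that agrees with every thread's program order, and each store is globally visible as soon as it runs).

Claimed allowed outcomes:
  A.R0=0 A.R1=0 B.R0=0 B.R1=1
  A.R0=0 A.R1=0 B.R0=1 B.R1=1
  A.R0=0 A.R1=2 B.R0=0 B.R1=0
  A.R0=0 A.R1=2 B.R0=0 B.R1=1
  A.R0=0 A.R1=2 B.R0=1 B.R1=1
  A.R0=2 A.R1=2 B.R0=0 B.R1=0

outcome vector order: (A.R0,A.R1,B.R0,B.R1)
[SC] allowed = {(0,0,0,1), (0,0,1,1), (0,2,0,0), (0,2,0,1), (0,2,1,1), (2,2,0,0), (2,2,0,1)}
SC∖claimed = {(2,2,0,1)}

missing: A.R0=2 A.R1=2 B.R0=0 B.R1=1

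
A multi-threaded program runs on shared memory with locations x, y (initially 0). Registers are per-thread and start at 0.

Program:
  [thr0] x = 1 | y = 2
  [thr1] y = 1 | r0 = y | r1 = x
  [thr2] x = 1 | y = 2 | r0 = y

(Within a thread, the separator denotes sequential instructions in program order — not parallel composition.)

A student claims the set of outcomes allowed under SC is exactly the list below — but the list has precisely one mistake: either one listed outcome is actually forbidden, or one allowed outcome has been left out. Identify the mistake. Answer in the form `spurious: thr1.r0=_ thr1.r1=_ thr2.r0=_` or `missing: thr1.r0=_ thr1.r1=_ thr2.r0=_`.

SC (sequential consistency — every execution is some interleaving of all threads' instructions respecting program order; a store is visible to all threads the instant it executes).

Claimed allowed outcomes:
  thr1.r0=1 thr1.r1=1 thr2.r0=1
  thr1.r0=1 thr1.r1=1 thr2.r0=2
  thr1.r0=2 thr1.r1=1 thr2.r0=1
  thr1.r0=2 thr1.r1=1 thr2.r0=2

missing: thr1.r0=1 thr1.r1=0 thr2.r0=2

outcome vector order: (thr1.r0,thr1.r1,thr2.r0)
under SC → (1,0,2), (1,1,1), (1,1,2), (2,1,1), (2,1,2)
SC∖claimed = {(1,0,2)}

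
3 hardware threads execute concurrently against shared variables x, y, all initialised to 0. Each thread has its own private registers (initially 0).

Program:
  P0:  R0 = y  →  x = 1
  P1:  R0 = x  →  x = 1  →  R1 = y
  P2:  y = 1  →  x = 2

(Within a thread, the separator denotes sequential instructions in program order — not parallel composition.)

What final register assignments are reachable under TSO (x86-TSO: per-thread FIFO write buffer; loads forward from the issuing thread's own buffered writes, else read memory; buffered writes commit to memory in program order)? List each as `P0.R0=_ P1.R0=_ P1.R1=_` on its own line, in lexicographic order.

outcome vector order: (P0.R0,P1.R0,P1.R1)
|TSO outcomes| = 9

P0.R0=0 P1.R0=0 P1.R1=0
P0.R0=0 P1.R0=0 P1.R1=1
P0.R0=0 P1.R0=1 P1.R1=0
P0.R0=0 P1.R0=1 P1.R1=1
P0.R0=0 P1.R0=2 P1.R1=1
P0.R0=1 P1.R0=0 P1.R1=0
P0.R0=1 P1.R0=0 P1.R1=1
P0.R0=1 P1.R0=1 P1.R1=1
P0.R0=1 P1.R0=2 P1.R1=1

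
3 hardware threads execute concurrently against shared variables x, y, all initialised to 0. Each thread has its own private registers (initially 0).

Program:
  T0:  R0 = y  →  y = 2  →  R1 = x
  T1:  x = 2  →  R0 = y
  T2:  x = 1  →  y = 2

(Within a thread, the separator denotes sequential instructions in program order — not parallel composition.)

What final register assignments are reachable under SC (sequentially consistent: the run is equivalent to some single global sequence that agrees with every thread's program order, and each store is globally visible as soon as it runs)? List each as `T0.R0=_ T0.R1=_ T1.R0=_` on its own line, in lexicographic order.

outcome vector order: (T0.R0,T0.R1,T1.R0)
|SC outcomes| = 9

T0.R0=0 T0.R1=0 T1.R0=2
T0.R0=0 T0.R1=1 T1.R0=0
T0.R0=0 T0.R1=1 T1.R0=2
T0.R0=0 T0.R1=2 T1.R0=0
T0.R0=0 T0.R1=2 T1.R0=2
T0.R0=2 T0.R1=1 T1.R0=0
T0.R0=2 T0.R1=1 T1.R0=2
T0.R0=2 T0.R1=2 T1.R0=0
T0.R0=2 T0.R1=2 T1.R0=2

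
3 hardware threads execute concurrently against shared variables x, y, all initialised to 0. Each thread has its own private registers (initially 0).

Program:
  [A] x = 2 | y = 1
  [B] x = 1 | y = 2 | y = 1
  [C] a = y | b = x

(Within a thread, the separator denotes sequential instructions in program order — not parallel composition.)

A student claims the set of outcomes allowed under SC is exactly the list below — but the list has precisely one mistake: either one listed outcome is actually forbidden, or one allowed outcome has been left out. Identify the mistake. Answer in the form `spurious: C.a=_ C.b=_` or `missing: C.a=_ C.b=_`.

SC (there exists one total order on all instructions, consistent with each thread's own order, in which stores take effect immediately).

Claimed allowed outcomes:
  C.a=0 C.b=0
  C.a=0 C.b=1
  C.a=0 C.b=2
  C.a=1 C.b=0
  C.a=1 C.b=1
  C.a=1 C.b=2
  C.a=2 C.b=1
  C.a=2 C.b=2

outcome vector order: (C.a,C.b)
under SC → (0,0) (0,1) (0,2) (1,1) (1,2) (2,1) (2,2)
claimed∖SC = {(1,0)}

spurious: C.a=1 C.b=0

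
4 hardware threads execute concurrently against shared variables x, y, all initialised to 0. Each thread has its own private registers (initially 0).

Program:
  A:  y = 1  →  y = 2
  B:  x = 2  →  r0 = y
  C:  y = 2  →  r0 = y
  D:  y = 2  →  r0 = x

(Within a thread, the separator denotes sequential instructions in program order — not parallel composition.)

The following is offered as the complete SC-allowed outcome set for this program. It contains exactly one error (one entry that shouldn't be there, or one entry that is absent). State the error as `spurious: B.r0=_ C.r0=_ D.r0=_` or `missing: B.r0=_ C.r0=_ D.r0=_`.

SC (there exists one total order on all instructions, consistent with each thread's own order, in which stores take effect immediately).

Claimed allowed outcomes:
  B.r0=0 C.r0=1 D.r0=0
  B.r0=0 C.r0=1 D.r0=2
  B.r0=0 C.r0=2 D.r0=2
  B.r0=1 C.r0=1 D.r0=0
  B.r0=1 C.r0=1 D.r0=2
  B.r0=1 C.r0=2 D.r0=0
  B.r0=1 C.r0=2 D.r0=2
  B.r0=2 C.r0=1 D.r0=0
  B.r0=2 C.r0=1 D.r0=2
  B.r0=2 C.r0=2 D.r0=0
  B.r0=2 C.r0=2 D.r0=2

outcome vector order: (B.r0,C.r0,D.r0)
under SC → 012; 022; 110; 112; 120; 122; 210; 212; 220; 222
claimed∖SC = {010}

spurious: B.r0=0 C.r0=1 D.r0=0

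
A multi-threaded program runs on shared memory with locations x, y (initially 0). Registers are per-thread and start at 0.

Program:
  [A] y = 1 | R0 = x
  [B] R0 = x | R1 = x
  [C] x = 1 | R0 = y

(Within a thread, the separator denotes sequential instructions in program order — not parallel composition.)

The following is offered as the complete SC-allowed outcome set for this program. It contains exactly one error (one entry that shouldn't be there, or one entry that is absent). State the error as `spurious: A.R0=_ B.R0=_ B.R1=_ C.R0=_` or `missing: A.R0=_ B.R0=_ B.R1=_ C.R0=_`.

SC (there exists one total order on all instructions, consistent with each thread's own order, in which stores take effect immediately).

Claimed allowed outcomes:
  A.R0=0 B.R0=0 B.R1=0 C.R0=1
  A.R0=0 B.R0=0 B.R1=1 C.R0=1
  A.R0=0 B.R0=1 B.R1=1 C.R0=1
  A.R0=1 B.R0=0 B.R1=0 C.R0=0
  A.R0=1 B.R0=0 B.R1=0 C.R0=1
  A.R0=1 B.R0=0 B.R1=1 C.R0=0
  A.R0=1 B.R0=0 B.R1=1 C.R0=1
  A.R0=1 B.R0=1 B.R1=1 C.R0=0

missing: A.R0=1 B.R0=1 B.R1=1 C.R0=1

outcome vector order: (A.R0,B.R0,B.R1,C.R0)
under SC → 0/0/0/1; 0/0/1/1; 0/1/1/1; 1/0/0/0; 1/0/0/1; 1/0/1/0; 1/0/1/1; 1/1/1/0; 1/1/1/1
SC∖claimed = {1/1/1/1}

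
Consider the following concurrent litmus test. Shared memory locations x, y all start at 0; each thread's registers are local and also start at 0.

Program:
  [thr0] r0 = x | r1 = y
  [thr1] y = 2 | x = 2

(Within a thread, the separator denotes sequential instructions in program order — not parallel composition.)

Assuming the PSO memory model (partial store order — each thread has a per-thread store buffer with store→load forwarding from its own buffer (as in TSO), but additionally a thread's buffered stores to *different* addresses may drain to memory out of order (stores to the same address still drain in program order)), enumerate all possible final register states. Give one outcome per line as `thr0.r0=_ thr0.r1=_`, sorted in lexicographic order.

outcome vector order: (thr0.r0,thr0.r1)
|PSO outcomes| = 4

thr0.r0=0 thr0.r1=0
thr0.r0=0 thr0.r1=2
thr0.r0=2 thr0.r1=0
thr0.r0=2 thr0.r1=2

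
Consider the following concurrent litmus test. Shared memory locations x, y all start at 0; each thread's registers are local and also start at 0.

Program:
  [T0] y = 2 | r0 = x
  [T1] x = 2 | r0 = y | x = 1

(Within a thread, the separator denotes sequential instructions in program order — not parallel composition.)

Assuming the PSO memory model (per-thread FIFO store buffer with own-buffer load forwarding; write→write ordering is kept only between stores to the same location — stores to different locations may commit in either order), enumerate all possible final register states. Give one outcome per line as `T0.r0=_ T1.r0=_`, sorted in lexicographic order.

outcome vector order: (T0.r0,T1.r0)
|PSO outcomes| = 6

T0.r0=0 T1.r0=0
T0.r0=0 T1.r0=2
T0.r0=1 T1.r0=0
T0.r0=1 T1.r0=2
T0.r0=2 T1.r0=0
T0.r0=2 T1.r0=2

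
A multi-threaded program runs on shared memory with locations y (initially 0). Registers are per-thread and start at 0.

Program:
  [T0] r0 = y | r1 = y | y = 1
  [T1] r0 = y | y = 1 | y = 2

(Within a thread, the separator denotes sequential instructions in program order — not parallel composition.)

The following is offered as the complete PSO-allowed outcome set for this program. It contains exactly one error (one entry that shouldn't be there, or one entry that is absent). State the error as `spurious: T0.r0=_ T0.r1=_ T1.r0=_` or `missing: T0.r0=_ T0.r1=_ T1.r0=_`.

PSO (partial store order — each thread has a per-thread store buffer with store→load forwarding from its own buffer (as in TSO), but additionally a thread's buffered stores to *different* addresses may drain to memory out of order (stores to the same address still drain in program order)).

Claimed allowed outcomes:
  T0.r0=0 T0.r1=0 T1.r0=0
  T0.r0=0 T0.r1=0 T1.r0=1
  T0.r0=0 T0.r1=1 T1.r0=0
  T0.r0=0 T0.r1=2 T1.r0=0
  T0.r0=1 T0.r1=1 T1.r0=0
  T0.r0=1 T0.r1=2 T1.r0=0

outcome vector order: (T0.r0,T0.r1,T1.r0)
PSO (7): (0,0,0), (0,0,1), (0,1,0), (0,2,0), (1,1,0), (1,2,0), (2,2,0)
PSO∖claimed = {(2,2,0)}

missing: T0.r0=2 T0.r1=2 T1.r0=0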